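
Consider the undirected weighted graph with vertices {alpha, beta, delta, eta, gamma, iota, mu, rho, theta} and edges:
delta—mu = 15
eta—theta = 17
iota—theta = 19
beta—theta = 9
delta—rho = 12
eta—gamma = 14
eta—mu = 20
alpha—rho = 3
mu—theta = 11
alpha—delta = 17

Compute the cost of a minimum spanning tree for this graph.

Prim's algorithm from rho:
Step 1: cheapest edge leaving the tree is alpha—rho (3); add alpha.
Step 2: cheapest edge leaving the tree is delta—rho (12); add delta.
Step 3: cheapest edge leaving the tree is delta—mu (15); add mu.
Step 4: cheapest edge leaving the tree is mu—theta (11); add theta.
Step 5: cheapest edge leaving the tree is beta—theta (9); add beta.
Step 6: cheapest edge leaving the tree is eta—theta (17); add eta.
Step 7: cheapest edge leaving the tree is eta—gamma (14); add gamma.
Step 8: cheapest edge leaving the tree is iota—theta (19); add iota.
MST edges: alpha—rho, delta—rho, delta—mu, mu—theta, beta—theta, eta—theta, eta—gamma, iota—theta; total weight 3+12+15+11+9+17+14+19 = 100.

100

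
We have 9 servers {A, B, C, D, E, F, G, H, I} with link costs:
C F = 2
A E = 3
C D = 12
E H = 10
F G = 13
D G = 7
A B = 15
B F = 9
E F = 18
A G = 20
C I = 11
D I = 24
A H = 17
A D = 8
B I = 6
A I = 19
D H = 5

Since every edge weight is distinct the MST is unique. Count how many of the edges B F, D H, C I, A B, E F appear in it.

2

Sort edges by weight, then run Kruskal:
C F (2): add — endpoints in different components.
A E (3): add — endpoints in different components.
D H (5): add — endpoints in different components.
B I (6): add — endpoints in different components.
D G (7): add — endpoints in different components.
A D (8): add — endpoints in different components.
B F (9): add — endpoints in different components.
E H (10): skip — E and H already connected.
C I (11): skip — C and I already connected.
C D (12): add — endpoints in different components.
MST edge set: {C F, A E, D H, B I, D G, A D, B F, C D}.
Of the listed edges, {B F, D H} are in the MST → 2.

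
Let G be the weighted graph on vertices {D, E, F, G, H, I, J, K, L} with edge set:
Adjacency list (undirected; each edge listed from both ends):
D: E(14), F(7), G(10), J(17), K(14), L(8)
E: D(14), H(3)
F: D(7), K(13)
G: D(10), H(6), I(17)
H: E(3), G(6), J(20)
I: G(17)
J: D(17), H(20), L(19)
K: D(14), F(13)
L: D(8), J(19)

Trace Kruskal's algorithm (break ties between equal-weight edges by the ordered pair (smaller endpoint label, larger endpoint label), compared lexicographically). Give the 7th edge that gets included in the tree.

D-J

Sort edges by weight, then run Kruskal:
E—H (3): add — endpoints in different components.
G—H (6): add — endpoints in different components.
D—F (7): add — endpoints in different components.
D—L (8): add — endpoints in different components.
D—G (10): add — endpoints in different components.
F—K (13): add — endpoints in different components.
D—E (14): skip — D and E already connected.
D—K (14): skip — D and K already connected.
D—J (17): add — endpoints in different components.
G—I (17): add — endpoints in different components.
The 7th edge added is D—J.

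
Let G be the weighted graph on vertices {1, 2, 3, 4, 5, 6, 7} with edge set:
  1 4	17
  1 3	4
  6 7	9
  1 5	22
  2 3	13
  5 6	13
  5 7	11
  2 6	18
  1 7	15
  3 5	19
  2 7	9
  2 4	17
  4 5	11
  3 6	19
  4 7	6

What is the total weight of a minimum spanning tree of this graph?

Sort edges by weight, then run Kruskal:
1 3 (4): add — endpoints in different components.
4 7 (6): add — endpoints in different components.
2 7 (9): add — endpoints in different components.
6 7 (9): add — endpoints in different components.
4 5 (11): add — endpoints in different components.
5 7 (11): skip — 5 and 7 already connected.
2 3 (13): add — endpoints in different components.
MST edges: 1 3, 4 7, 2 7, 6 7, 4 5, 2 3; total weight 4+6+9+9+11+13 = 52.

52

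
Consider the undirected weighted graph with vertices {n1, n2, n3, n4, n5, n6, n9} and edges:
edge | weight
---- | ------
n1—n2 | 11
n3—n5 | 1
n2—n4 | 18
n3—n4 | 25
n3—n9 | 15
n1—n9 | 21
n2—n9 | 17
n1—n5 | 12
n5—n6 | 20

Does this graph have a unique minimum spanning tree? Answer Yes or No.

Yes

Kruskal's algorithm — process edges by increasing weight (ties by edge label):
n3—n5 (1): add — endpoints in different components.
n1—n2 (11): add — endpoints in different components.
n1—n5 (12): add — endpoints in different components.
n3—n9 (15): add — endpoints in different components.
n2—n9 (17): skip — n9 and n2 already connected.
n2—n4 (18): add — endpoints in different components.
n5—n6 (20): add — endpoints in different components.
Every non-tree edge has weight strictly greater than the heaviest edge on the tree path between its endpoints, so the MST is unique.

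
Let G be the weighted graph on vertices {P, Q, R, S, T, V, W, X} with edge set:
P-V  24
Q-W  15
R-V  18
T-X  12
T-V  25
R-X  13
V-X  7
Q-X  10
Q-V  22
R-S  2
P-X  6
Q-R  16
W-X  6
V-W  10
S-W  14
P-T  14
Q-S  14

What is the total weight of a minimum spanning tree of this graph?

Prim, starting at V.
Step 1: cheapest edge leaving the tree is V-X (7); add X.
Step 2: cheapest edge leaving the tree is P-X (6); add P.
Step 3: cheapest edge leaving the tree is W-X (6); add W.
Step 4: cheapest edge leaving the tree is Q-X (10); add Q.
Step 5: cheapest edge leaving the tree is T-X (12); add T.
Step 6: cheapest edge leaving the tree is R-X (13); add R.
Step 7: cheapest edge leaving the tree is R-S (2); add S.
MST edges: V-X, P-X, W-X, Q-X, T-X, R-X, R-S; total weight 7+6+6+10+12+13+2 = 56.

56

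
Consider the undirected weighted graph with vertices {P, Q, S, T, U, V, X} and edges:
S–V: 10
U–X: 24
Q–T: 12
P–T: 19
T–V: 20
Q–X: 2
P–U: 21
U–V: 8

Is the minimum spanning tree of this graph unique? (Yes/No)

Yes

Kruskal's algorithm — process edges by increasing weight (ties by edge label):
Q–X (2): add. Components now {S} {Q,X} {U} {V} {T} {P}
U–V (8): add. Components now {S} {Q,X} {U,V} {T} {P}
S–V (10): add. Components now {S,U,V} {Q,X} {T} {P}
Q–T (12): add. Components now {S,U,V} {Q,T,X} {P}
P–T (19): add. Components now {S,U,V} {P,Q,T,X}
T–V (20): add. Components now {P,Q,S,T,U,V,X}
Every non-tree edge has weight strictly greater than the heaviest edge on the tree path between its endpoints, so the MST is unique.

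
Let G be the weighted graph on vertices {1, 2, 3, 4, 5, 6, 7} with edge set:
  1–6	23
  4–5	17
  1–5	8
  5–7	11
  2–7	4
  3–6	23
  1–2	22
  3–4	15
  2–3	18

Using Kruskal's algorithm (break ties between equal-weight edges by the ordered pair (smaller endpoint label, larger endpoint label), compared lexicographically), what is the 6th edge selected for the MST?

Kruskal's algorithm — process edges by increasing weight (ties by edge label):
2–7 (4): add — endpoints in different components.
1–5 (8): add — endpoints in different components.
5–7 (11): add — endpoints in different components.
3–4 (15): add — endpoints in different components.
4–5 (17): add — endpoints in different components.
2–3 (18): skip — 2 and 3 already connected.
1–2 (22): skip — 1 and 2 already connected.
1–6 (23): add — endpoints in different components.
The 6th edge added is 1–6.

1-6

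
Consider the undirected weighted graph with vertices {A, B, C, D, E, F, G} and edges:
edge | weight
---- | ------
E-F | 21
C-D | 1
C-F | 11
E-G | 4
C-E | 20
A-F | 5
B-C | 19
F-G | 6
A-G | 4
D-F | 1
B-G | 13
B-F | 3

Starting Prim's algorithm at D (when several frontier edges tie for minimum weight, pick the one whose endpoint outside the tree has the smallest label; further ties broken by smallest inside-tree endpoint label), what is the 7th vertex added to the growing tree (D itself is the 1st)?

E

Grow the tree from D using Prim:
Step 1: cheapest edge leaving the tree is C-D (1); add C.
Step 2: cheapest edge leaving the tree is D-F (1); add F.
Step 3: cheapest edge leaving the tree is B-F (3); add B.
Step 4: cheapest edge leaving the tree is A-F (5); add A.
Step 5: cheapest edge leaving the tree is A-G (4); add G.
Step 6: cheapest edge leaving the tree is E-G (4); add E.
Vertex order: D, C, F, B, A, G, E. The 7th vertex is E.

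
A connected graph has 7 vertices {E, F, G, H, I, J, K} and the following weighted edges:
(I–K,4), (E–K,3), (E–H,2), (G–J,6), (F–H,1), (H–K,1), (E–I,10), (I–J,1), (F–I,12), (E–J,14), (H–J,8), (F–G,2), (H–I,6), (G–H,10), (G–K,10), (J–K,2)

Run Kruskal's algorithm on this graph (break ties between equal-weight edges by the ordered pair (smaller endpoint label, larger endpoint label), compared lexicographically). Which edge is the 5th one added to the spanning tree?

F-G

Sort edges by weight, then run Kruskal:
F–H (1): add — endpoints in different components.
H–K (1): add — endpoints in different components.
I–J (1): add — endpoints in different components.
E–H (2): add — endpoints in different components.
F–G (2): add — endpoints in different components.
J–K (2): add — endpoints in different components.
The 5th edge added is F–G.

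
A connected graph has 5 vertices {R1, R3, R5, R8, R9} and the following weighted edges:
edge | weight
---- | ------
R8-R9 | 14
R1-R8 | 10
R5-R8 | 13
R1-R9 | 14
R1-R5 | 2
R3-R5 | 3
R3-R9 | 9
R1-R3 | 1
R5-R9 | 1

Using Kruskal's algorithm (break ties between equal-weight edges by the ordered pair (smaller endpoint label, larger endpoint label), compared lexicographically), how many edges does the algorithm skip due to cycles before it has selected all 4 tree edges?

Kruskal: consider edges lightest-first.
R1-R3 (1): add. Components now {R1,R3} {R5} {R9} {R8}
R5-R9 (1): add. Components now {R1,R3} {R5,R9} {R8}
R1-R5 (2): add. Components now {R1,R3,R5,R9} {R8}
R3-R5 (3): skip — R5 and R3 already connected.
R3-R9 (9): skip — R9 and R3 already connected.
R1-R8 (10): add. Components now {R1,R3,R5,R8,R9}
Edges rejected before the tree was complete: 2.

2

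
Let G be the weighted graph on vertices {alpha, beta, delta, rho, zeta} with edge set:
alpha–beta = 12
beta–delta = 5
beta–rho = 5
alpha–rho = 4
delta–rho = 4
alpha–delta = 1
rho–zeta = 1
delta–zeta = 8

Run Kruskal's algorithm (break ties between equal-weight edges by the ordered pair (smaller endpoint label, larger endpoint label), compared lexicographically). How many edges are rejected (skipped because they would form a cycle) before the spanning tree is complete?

1

Kruskal's algorithm — process edges by increasing weight (ties by edge label):
alpha–delta (1): add. Components now {rho} {alpha,delta} {beta} {zeta}
rho–zeta (1): add. Components now {rho,zeta} {alpha,delta} {beta}
alpha–rho (4): add. Components now {alpha,delta,rho,zeta} {beta}
delta–rho (4): skip — rho and delta already connected.
beta–delta (5): add. Components now {alpha,beta,delta,rho,zeta}
Edges rejected before the tree was complete: 1.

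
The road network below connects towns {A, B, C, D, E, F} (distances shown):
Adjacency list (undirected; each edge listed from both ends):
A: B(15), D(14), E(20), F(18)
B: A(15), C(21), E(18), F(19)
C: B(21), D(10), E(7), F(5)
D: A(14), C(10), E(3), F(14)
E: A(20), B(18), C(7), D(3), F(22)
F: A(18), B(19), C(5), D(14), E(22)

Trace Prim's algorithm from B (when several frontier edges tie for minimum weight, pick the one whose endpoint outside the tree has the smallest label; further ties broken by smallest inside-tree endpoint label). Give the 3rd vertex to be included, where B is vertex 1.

D

Grow the tree from B using Prim:
Step 1: frontier [A-B 15, B-E 18, B-F 19, B-C 21] → take A-B (15); add A.
Step 2: frontier [A-D 14, A-F 18, A-E 20, B-E 18, B-F 19, B-C 21] → take A-D (14); add D.
Step 3: frontier [A-F 18, A-E 20, B-E 18, B-F 19, B-C 21, D-E 3, C-D 10, D-F 14] → take D-E (3); add E.
Step 4: frontier [A-F 18, B-F 19, B-C 21, C-D 10, D-F 14, C-E 7, E-F 22] → take C-E (7); add C.
Step 5: frontier [A-F 18, B-F 19, C-F 5, D-F 14, E-F 22] → take C-F (5); add F.
Vertex order: B, A, D, E, C, F. The 3rd vertex is D.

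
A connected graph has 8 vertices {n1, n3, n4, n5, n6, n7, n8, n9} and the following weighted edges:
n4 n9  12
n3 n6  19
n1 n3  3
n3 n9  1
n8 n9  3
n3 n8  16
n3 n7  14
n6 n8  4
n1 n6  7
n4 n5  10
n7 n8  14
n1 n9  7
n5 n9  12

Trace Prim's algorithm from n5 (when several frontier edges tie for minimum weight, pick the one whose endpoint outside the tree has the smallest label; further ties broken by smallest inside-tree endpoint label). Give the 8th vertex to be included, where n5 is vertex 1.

Prim, starting at n5.
Step 1: frontier [n4 n5 10, n5 n9 12] → take n4 n5 (10); add n4.
Step 2: frontier [n4 n9 12, n5 n9 12] → take n4 n9 (12); add n9.
Step 3: frontier [n3 n9 1, n8 n9 3, n1 n9 7] → take n3 n9 (1); add n3.
Step 4: frontier [n1 n3 3, n3 n7 14, n3 n8 16, n3 n6 19, n8 n9 3, n1 n9 7] → take n1 n3 (3); add n1.
Step 5: frontier [n1 n6 7, n3 n7 14, n3 n8 16, n3 n6 19, n8 n9 3] → take n8 n9 (3); add n8.
Step 6: frontier [n1 n6 7, n3 n7 14, n3 n6 19, n6 n8 4, n7 n8 14] → take n6 n8 (4); add n6.
Step 7: frontier [n3 n7 14, n7 n8 14] → take n3 n7 (14); add n7.
Vertex order: n5, n4, n9, n3, n1, n8, n6, n7. The 8th vertex is n7.

n7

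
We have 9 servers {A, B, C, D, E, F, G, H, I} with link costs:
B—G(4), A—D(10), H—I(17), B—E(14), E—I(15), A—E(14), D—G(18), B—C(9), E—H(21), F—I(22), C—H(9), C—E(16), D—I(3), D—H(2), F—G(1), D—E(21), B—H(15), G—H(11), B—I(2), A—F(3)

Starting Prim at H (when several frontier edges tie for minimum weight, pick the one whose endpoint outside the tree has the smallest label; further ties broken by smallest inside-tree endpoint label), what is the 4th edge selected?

Prim's algorithm from H:
Step 1: cheapest edge leaving the tree is D—H (2); add D.
Step 2: cheapest edge leaving the tree is D—I (3); add I.
Step 3: cheapest edge leaving the tree is B—I (2); add B.
Step 4: cheapest edge leaving the tree is B—G (4); add G.
Step 5: cheapest edge leaving the tree is F—G (1); add F.
Step 6: cheapest edge leaving the tree is A—F (3); add A.
Step 7: cheapest edge leaving the tree is B—C (9); add C.
Step 8: cheapest edge leaving the tree is A—E (14); add E.
The 4th edge added is B—G.

B-G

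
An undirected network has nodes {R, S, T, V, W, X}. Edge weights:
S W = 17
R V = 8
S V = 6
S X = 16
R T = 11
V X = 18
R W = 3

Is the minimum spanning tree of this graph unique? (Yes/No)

Yes

Kruskal: consider edges lightest-first.
R W (3): add. Components now {V} {T} {R,W} {X} {S}
S V (6): add. Components now {S,V} {T} {R,W} {X}
R V (8): add. Components now {R,S,V,W} {T} {X}
R T (11): add. Components now {R,S,T,V,W} {X}
S X (16): add. Components now {R,S,T,V,W,X}
Every non-tree edge has weight strictly greater than the heaviest edge on the tree path between its endpoints, so the MST is unique.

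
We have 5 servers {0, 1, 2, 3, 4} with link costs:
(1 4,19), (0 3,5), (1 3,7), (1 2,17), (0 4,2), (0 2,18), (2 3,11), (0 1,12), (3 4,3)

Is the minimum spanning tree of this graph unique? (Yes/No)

Kruskal's algorithm — process edges by increasing weight (ties by edge label):
0 4 (2): add — endpoints in different components.
3 4 (3): add — endpoints in different components.
0 3 (5): skip — 0 and 3 already connected.
1 3 (7): add — endpoints in different components.
2 3 (11): add — endpoints in different components.
Every non-tree edge has weight strictly greater than the heaviest edge on the tree path between its endpoints, so the MST is unique.

Yes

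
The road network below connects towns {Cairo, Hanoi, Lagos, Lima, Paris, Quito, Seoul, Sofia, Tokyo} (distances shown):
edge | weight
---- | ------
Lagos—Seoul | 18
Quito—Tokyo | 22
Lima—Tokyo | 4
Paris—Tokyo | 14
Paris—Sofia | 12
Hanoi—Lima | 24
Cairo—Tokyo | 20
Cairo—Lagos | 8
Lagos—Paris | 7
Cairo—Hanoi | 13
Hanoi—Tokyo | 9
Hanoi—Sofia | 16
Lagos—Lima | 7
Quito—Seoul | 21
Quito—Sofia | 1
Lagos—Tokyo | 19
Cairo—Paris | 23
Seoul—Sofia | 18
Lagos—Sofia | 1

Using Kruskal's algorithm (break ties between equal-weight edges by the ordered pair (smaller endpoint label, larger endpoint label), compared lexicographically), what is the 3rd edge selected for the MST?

Lima-Tokyo

Sort edges by weight, then run Kruskal:
Lagos—Sofia (1): add — endpoints in different components.
Quito—Sofia (1): add — endpoints in different components.
Lima—Tokyo (4): add — endpoints in different components.
Lagos—Lima (7): add — endpoints in different components.
Lagos—Paris (7): add — endpoints in different components.
Cairo—Lagos (8): add — endpoints in different components.
Hanoi—Tokyo (9): add — endpoints in different components.
Paris—Sofia (12): skip — Sofia and Paris already connected.
Cairo—Hanoi (13): skip — Hanoi and Cairo already connected.
Paris—Tokyo (14): skip — Tokyo and Paris already connected.
Hanoi—Sofia (16): skip — Sofia and Hanoi already connected.
Lagos—Seoul (18): add — endpoints in different components.
The 3rd edge added is Lima—Tokyo.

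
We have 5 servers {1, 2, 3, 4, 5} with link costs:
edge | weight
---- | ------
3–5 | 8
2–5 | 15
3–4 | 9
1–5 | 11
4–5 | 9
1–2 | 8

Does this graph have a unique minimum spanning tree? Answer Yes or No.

Sort edges by weight, then run Kruskal:
1–2 (8): add — endpoints in different components.
3–5 (8): add — endpoints in different components.
3–4 (9): add — endpoints in different components.
4–5 (9): skip — 4 and 5 already connected.
1–5 (11): add — endpoints in different components.
Non-tree edge 4–5 has weight 9, equal to the heaviest edge on its tree cycle — swapping gives another MST of the same weight. Not unique.

No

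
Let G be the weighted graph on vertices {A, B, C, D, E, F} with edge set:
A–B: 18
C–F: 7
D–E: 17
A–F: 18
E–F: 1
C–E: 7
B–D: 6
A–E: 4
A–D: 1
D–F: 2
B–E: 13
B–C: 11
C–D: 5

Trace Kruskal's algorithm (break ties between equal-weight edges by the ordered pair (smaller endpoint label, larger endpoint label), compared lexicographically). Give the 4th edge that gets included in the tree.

C-D

Kruskal: consider edges lightest-first.
A–D (1): add — endpoints in different components.
E–F (1): add — endpoints in different components.
D–F (2): add — endpoints in different components.
A–E (4): skip — A and E already connected.
C–D (5): add — endpoints in different components.
B–D (6): add — endpoints in different components.
The 4th edge added is C–D.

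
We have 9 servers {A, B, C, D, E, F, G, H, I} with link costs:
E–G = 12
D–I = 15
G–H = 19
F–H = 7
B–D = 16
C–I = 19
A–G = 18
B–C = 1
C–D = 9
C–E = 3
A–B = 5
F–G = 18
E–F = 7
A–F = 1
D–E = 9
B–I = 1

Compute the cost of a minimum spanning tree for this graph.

39

Kruskal: consider edges lightest-first.
A–F (1): add — endpoints in different components.
B–C (1): add — endpoints in different components.
B–I (1): add — endpoints in different components.
C–E (3): add — endpoints in different components.
A–B (5): add — endpoints in different components.
E–F (7): skip — E and F already connected.
F–H (7): add — endpoints in different components.
C–D (9): add — endpoints in different components.
D–E (9): skip — D and E already connected.
E–G (12): add — endpoints in different components.
MST edges: A–F, B–C, B–I, C–E, A–B, F–H, C–D, E–G; total weight 1+1+1+3+5+7+9+12 = 39.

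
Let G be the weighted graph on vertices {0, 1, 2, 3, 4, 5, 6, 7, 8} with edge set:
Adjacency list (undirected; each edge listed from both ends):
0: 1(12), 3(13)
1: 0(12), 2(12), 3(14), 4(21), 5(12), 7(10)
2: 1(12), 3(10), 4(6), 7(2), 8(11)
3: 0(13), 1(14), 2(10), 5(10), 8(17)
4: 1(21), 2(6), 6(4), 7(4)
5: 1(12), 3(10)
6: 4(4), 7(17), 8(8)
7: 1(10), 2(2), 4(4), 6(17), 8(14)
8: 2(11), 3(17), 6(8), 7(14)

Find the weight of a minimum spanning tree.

Prim, starting at 0.
Step 1: cheapest edge leaving the tree is 0–1 (12); add 1.
Step 2: cheapest edge leaving the tree is 1–7 (10); add 7.
Step 3: cheapest edge leaving the tree is 2–7 (2); add 2.
Step 4: cheapest edge leaving the tree is 4–7 (4); add 4.
Step 5: cheapest edge leaving the tree is 4–6 (4); add 6.
Step 6: cheapest edge leaving the tree is 6–8 (8); add 8.
Step 7: cheapest edge leaving the tree is 2–3 (10); add 3.
Step 8: cheapest edge leaving the tree is 3–5 (10); add 5.
MST edges: 0–1, 1–7, 2–7, 4–7, 4–6, 6–8, 2–3, 3–5; total weight 12+10+2+4+4+8+10+10 = 60.

60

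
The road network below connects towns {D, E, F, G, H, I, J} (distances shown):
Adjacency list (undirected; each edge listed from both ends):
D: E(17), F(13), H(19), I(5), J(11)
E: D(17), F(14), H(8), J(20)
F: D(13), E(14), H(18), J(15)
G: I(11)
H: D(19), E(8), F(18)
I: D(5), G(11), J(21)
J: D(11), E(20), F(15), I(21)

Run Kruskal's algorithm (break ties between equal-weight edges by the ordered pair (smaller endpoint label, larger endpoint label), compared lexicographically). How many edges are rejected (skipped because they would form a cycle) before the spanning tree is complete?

Sort edges by weight, then run Kruskal:
D—I (5): add. Components now {D,I} {E} {F} {G} {H} {J}
E—H (8): add. Components now {D,I} {E,H} {F} {G} {J}
D—J (11): add. Components now {D,I,J} {E,H} {F} {G}
G—I (11): add. Components now {D,G,I,J} {E,H} {F}
D—F (13): add. Components now {D,F,G,I,J} {E,H}
E—F (14): add. Components now {D,E,F,G,H,I,J}
Edges rejected before the tree was complete: 0.

0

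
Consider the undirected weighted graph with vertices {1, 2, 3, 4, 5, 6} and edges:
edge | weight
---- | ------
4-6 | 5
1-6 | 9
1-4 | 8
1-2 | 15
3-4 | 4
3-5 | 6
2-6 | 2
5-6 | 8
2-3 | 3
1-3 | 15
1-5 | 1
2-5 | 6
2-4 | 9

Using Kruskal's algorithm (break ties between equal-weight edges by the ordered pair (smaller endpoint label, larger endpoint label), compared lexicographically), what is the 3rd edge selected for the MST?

2-3

Sort edges by weight, then run Kruskal:
1-5 (1): add. Components now {1,5} {2} {3} {4} {6}
2-6 (2): add. Components now {1,5} {2,6} {3} {4}
2-3 (3): add. Components now {1,5} {2,3,6} {4}
3-4 (4): add. Components now {1,5} {2,3,4,6}
4-6 (5): skip — 4 and 6 already connected.
2-5 (6): add. Components now {1,2,3,4,5,6}
The 3rd edge added is 2-3.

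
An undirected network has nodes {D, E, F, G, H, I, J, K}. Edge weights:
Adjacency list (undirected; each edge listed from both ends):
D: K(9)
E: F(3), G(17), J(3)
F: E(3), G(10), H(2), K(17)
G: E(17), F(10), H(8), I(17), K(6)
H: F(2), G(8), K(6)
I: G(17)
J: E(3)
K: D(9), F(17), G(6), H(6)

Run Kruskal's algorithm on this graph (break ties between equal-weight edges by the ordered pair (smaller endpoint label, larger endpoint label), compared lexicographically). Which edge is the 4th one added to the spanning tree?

G-K

Sort edges by weight, then run Kruskal:
F-H (2): add — endpoints in different components.
E-F (3): add — endpoints in different components.
E-J (3): add — endpoints in different components.
G-K (6): add — endpoints in different components.
H-K (6): add — endpoints in different components.
G-H (8): skip — G and H already connected.
D-K (9): add — endpoints in different components.
F-G (10): skip — F and G already connected.
E-G (17): skip — E and G already connected.
F-K (17): skip — F and K already connected.
G-I (17): add — endpoints in different components.
The 4th edge added is G-K.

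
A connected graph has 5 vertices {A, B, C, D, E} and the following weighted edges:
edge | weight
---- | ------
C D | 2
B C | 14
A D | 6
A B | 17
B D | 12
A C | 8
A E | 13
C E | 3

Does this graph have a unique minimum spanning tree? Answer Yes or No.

Yes

Kruskal: consider edges lightest-first.
C D (2): add — endpoints in different components.
C E (3): add — endpoints in different components.
A D (6): add — endpoints in different components.
A C (8): skip — A and C already connected.
B D (12): add — endpoints in different components.
Every non-tree edge has weight strictly greater than the heaviest edge on the tree path between its endpoints, so the MST is unique.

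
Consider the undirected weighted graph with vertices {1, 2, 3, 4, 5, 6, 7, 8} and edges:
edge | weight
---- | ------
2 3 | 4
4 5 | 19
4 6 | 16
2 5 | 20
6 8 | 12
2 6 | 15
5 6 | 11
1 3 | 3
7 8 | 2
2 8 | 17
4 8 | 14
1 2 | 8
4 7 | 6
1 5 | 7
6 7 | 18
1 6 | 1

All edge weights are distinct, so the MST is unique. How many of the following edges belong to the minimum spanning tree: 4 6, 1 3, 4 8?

1

Kruskal's algorithm — process edges by increasing weight (ties by edge label):
1 6 (1): add — endpoints in different components.
7 8 (2): add — endpoints in different components.
1 3 (3): add — endpoints in different components.
2 3 (4): add — endpoints in different components.
4 7 (6): add — endpoints in different components.
1 5 (7): add — endpoints in different components.
1 2 (8): skip — 1 and 2 already connected.
5 6 (11): skip — 5 and 6 already connected.
6 8 (12): add — endpoints in different components.
MST edge set: {1 6, 7 8, 1 3, 2 3, 4 7, 1 5, 6 8}.
Of the listed edges, {1 3} are in the MST → 1.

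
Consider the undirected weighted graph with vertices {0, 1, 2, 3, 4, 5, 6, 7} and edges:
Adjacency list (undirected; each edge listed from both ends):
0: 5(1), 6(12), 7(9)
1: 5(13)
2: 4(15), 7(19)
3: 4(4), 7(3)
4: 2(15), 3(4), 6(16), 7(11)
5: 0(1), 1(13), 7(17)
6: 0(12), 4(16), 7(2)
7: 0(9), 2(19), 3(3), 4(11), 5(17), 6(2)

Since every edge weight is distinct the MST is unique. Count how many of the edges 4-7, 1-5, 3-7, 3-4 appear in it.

Kruskal: consider edges lightest-first.
0-5 (1): add — endpoints in different components.
6-7 (2): add — endpoints in different components.
3-7 (3): add — endpoints in different components.
3-4 (4): add — endpoints in different components.
0-7 (9): add — endpoints in different components.
4-7 (11): skip — 4 and 7 already connected.
0-6 (12): skip — 0 and 6 already connected.
1-5 (13): add — endpoints in different components.
2-4 (15): add — endpoints in different components.
MST edge set: {0-5, 6-7, 3-7, 3-4, 0-7, 1-5, 2-4}.
Of the listed edges, {1-5, 3-7, 3-4} are in the MST → 3.

3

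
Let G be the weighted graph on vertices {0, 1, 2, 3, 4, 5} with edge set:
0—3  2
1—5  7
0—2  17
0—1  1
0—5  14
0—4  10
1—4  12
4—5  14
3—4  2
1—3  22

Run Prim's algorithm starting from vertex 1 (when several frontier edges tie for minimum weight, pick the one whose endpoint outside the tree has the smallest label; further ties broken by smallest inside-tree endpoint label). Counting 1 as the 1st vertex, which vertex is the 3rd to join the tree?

3

Prim, starting at 1.
Step 1: frontier [0—1 1, 1—5 7, 1—4 12, 1—3 22] → take 0—1 (1); add 0.
Step 2: frontier [0—3 2, 0—4 10, 0—5 14, 0—2 17, 1—5 7, 1—4 12, 1—3 22] → take 0—3 (2); add 3.
Step 3: frontier [0—4 10, 0—5 14, 0—2 17, 1—5 7, 1—4 12, 3—4 2] → take 3—4 (2); add 4.
Step 4: frontier [0—5 14, 0—2 17, 1—5 7, 4—5 14] → take 1—5 (7); add 5.
Step 5: frontier [0—2 17] → take 0—2 (17); add 2.
Vertex order: 1, 0, 3, 4, 5, 2. The 3rd vertex is 3.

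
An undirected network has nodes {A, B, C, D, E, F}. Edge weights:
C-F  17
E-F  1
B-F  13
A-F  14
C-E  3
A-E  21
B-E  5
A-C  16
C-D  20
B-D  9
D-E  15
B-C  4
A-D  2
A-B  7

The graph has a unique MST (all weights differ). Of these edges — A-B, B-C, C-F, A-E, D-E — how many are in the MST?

2

Kruskal's algorithm — process edges by increasing weight (ties by edge label):
E-F (1): add — endpoints in different components.
A-D (2): add — endpoints in different components.
C-E (3): add — endpoints in different components.
B-C (4): add — endpoints in different components.
B-E (5): skip — B and E already connected.
A-B (7): add — endpoints in different components.
MST edge set: {E-F, A-D, C-E, B-C, A-B}.
Of the listed edges, {A-B, B-C} are in the MST → 2.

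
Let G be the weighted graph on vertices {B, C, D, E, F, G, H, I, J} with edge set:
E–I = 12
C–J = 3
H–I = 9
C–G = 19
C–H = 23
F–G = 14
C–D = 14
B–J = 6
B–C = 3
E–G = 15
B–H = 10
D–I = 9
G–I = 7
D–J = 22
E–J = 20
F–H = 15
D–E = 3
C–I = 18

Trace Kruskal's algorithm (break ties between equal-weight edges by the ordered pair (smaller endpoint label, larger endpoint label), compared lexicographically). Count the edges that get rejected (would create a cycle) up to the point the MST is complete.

3

Kruskal: consider edges lightest-first.
B–C (3): add — endpoints in different components.
C–J (3): add — endpoints in different components.
D–E (3): add — endpoints in different components.
B–J (6): skip — B and J already connected.
G–I (7): add — endpoints in different components.
D–I (9): add — endpoints in different components.
H–I (9): add — endpoints in different components.
B–H (10): add — endpoints in different components.
E–I (12): skip — E and I already connected.
C–D (14): skip — C and D already connected.
F–G (14): add — endpoints in different components.
Edges rejected before the tree was complete: 3.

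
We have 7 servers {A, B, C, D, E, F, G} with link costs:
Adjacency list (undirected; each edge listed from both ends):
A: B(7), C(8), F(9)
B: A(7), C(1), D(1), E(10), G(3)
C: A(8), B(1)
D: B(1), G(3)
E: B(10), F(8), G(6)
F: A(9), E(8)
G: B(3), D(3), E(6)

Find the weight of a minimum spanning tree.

26

Prim, starting at E.
Step 1: cheapest edge leaving the tree is E–G (6); add G.
Step 2: cheapest edge leaving the tree is B–G (3); add B.
Step 3: cheapest edge leaving the tree is B–C (1); add C.
Step 4: cheapest edge leaving the tree is B–D (1); add D.
Step 5: cheapest edge leaving the tree is A–B (7); add A.
Step 6: cheapest edge leaving the tree is E–F (8); add F.
MST edges: E–G, B–G, B–C, B–D, A–B, E–F; total weight 6+3+1+1+7+8 = 26.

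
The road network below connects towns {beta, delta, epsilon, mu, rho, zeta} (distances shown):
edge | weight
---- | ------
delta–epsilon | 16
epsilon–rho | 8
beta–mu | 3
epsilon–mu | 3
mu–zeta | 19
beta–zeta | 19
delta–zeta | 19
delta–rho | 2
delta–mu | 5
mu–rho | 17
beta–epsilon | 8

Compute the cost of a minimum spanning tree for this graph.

32

Grow the tree from rho using Prim:
Step 1: cheapest edge leaving the tree is delta–rho (2); add delta.
Step 2: cheapest edge leaving the tree is delta–mu (5); add mu.
Step 3: cheapest edge leaving the tree is beta–mu (3); add beta.
Step 4: cheapest edge leaving the tree is epsilon–mu (3); add epsilon.
Step 5: cheapest edge leaving the tree is beta–zeta (19); add zeta.
MST edges: delta–rho, delta–mu, beta–mu, epsilon–mu, beta–zeta; total weight 2+5+3+3+19 = 32.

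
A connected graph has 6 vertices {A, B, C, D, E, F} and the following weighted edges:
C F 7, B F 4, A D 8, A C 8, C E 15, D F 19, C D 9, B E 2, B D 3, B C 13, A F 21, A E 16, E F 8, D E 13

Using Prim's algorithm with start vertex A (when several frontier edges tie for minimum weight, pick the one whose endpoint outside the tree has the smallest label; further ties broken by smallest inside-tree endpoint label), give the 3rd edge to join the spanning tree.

B-F

Prim, starting at A.
Step 1: frontier [A C 8, A D 8, A E 16, A F 21] → take A C (8); add C.
Step 2: frontier [A D 8, A E 16, A F 21, C F 7, C D 9, B C 13, C E 15] → take C F (7); add F.
Step 3: frontier [A D 8, A E 16, C D 9, B C 13, C E 15, B F 4, E F 8, D F 19] → take B F (4); add B.
Step 4: frontier [A D 8, A E 16, B E 2, B D 3, C D 9, C E 15, E F 8, D F 19] → take B E (2); add E.
Step 5: frontier [A D 8, B D 3, C D 9, D E 13, D F 19] → take B D (3); add D.
The 3rd edge added is B F.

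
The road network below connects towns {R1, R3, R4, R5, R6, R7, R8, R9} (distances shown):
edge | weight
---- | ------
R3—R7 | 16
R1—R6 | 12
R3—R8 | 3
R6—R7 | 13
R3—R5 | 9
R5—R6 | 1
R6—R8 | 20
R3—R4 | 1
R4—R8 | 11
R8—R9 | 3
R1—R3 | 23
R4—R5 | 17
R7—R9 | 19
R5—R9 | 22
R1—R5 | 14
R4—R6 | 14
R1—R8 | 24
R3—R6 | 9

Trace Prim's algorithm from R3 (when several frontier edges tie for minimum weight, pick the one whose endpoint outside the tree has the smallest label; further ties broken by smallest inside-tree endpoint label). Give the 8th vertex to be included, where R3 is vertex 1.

R7

Grow the tree from R3 using Prim:
Step 1: cheapest edge leaving the tree is R3—R4 (1); add R4.
Step 2: cheapest edge leaving the tree is R3—R8 (3); add R8.
Step 3: cheapest edge leaving the tree is R8—R9 (3); add R9.
Step 4: cheapest edge leaving the tree is R3—R5 (9); add R5.
Step 5: cheapest edge leaving the tree is R5—R6 (1); add R6.
Step 6: cheapest edge leaving the tree is R1—R6 (12); add R1.
Step 7: cheapest edge leaving the tree is R6—R7 (13); add R7.
Vertex order: R3, R4, R8, R9, R5, R6, R1, R7. The 8th vertex is R7.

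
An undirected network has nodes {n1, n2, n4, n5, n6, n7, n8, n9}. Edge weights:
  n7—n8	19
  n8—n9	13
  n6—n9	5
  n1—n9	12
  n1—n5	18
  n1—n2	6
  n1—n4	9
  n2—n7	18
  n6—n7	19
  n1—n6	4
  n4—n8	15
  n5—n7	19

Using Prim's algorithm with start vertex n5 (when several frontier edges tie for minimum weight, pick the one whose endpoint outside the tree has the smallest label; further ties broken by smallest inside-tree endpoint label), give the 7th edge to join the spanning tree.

Prim's algorithm from n5:
Step 1: cheapest edge leaving the tree is n1—n5 (18); add n1.
Step 2: cheapest edge leaving the tree is n1—n6 (4); add n6.
Step 3: cheapest edge leaving the tree is n6—n9 (5); add n9.
Step 4: cheapest edge leaving the tree is n1—n2 (6); add n2.
Step 5: cheapest edge leaving the tree is n1—n4 (9); add n4.
Step 6: cheapest edge leaving the tree is n8—n9 (13); add n8.
Step 7: cheapest edge leaving the tree is n2—n7 (18); add n7.
The 7th edge added is n2—n7.

n2-n7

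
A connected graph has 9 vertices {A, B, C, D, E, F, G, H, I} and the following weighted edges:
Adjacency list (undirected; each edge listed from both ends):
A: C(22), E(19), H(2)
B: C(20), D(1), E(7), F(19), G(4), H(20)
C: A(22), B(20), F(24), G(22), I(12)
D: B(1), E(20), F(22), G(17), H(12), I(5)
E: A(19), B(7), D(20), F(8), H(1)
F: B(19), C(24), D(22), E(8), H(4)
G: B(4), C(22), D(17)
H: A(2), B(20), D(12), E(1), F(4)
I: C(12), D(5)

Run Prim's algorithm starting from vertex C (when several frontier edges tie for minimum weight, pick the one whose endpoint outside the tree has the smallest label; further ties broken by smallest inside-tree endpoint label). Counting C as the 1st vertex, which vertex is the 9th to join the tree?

F

Grow the tree from C using Prim:
Step 1: cheapest edge leaving the tree is C I (12); add I.
Step 2: cheapest edge leaving the tree is D I (5); add D.
Step 3: cheapest edge leaving the tree is B D (1); add B.
Step 4: cheapest edge leaving the tree is B G (4); add G.
Step 5: cheapest edge leaving the tree is B E (7); add E.
Step 6: cheapest edge leaving the tree is E H (1); add H.
Step 7: cheapest edge leaving the tree is A H (2); add A.
Step 8: cheapest edge leaving the tree is F H (4); add F.
Vertex order: C, I, D, B, G, E, H, A, F. The 9th vertex is F.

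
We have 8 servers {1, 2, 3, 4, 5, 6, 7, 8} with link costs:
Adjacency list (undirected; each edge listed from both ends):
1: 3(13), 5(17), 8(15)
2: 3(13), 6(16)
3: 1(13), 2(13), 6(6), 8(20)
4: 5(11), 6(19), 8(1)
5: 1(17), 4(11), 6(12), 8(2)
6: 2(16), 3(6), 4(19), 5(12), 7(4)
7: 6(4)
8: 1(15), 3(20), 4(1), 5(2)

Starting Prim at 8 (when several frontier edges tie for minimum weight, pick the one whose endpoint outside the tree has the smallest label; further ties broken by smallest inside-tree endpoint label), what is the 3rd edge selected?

5-6

Prim's algorithm from 8:
Step 1: frontier [4 8 1, 5 8 2, 1 8 15, 3 8 20] → take 4 8 (1); add 4.
Step 2: frontier [4 5 11, 4 6 19, 5 8 2, 1 8 15, 3 8 20] → take 5 8 (2); add 5.
Step 3: frontier [4 6 19, 5 6 12, 1 5 17, 1 8 15, 3 8 20] → take 5 6 (12); add 6.
Step 4: frontier [1 5 17, 6 7 4, 3 6 6, 2 6 16, 1 8 15, 3 8 20] → take 6 7 (4); add 7.
Step 5: frontier [1 5 17, 3 6 6, 2 6 16, 1 8 15, 3 8 20] → take 3 6 (6); add 3.
Step 6: frontier [1 3 13, 2 3 13, 1 5 17, 2 6 16, 1 8 15] → take 1 3 (13); add 1.
Step 7: frontier [2 3 13, 2 6 16] → take 2 3 (13); add 2.
The 3rd edge added is 5 6.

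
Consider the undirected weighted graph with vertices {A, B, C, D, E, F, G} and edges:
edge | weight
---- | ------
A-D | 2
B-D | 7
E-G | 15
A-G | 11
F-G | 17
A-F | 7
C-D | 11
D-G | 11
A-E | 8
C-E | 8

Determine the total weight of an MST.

Kruskal's algorithm — process edges by increasing weight (ties by edge label):
A-D (2): add. Components now {A,D} {B} {C} {E} {F} {G}
A-F (7): add. Components now {A,D,F} {B} {C} {E} {G}
B-D (7): add. Components now {A,B,D,F} {C} {E} {G}
A-E (8): add. Components now {A,B,D,E,F} {C} {G}
C-E (8): add. Components now {A,B,C,D,E,F} {G}
A-G (11): add. Components now {A,B,C,D,E,F,G}
MST edges: A-D, A-F, B-D, A-E, C-E, A-G; total weight 2+7+7+8+8+11 = 43.

43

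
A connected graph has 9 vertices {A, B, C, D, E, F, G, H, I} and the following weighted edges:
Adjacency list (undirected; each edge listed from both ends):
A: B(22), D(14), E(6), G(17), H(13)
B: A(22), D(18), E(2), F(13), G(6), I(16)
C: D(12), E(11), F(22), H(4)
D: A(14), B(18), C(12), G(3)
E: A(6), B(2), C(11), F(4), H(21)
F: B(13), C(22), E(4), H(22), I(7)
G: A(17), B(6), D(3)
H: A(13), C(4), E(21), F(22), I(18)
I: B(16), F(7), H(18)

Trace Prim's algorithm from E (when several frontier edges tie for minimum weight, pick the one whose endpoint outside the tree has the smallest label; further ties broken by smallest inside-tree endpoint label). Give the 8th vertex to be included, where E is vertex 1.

C

Prim, starting at E.
Step 1: cheapest edge leaving the tree is B–E (2); add B.
Step 2: cheapest edge leaving the tree is E–F (4); add F.
Step 3: cheapest edge leaving the tree is A–E (6); add A.
Step 4: cheapest edge leaving the tree is B–G (6); add G.
Step 5: cheapest edge leaving the tree is D–G (3); add D.
Step 6: cheapest edge leaving the tree is F–I (7); add I.
Step 7: cheapest edge leaving the tree is C–E (11); add C.
Step 8: cheapest edge leaving the tree is C–H (4); add H.
Vertex order: E, B, F, A, G, D, I, C, H. The 8th vertex is C.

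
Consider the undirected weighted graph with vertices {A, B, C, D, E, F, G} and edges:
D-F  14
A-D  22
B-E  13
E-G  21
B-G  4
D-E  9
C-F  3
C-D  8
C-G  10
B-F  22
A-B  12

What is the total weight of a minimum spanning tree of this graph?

46

Grow the tree from B using Prim:
Step 1: cheapest edge leaving the tree is B-G (4); add G.
Step 2: cheapest edge leaving the tree is C-G (10); add C.
Step 3: cheapest edge leaving the tree is C-F (3); add F.
Step 4: cheapest edge leaving the tree is C-D (8); add D.
Step 5: cheapest edge leaving the tree is D-E (9); add E.
Step 6: cheapest edge leaving the tree is A-B (12); add A.
MST edges: B-G, C-G, C-F, C-D, D-E, A-B; total weight 4+10+3+8+9+12 = 46.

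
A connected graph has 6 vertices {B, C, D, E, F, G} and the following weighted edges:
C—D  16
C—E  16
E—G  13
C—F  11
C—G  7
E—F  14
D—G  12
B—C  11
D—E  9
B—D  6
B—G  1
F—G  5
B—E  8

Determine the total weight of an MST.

Kruskal: consider edges lightest-first.
B—G (1): add — endpoints in different components.
F—G (5): add — endpoints in different components.
B—D (6): add — endpoints in different components.
C—G (7): add — endpoints in different components.
B—E (8): add — endpoints in different components.
MST edges: B—G, F—G, B—D, C—G, B—E; total weight 1+5+6+7+8 = 27.

27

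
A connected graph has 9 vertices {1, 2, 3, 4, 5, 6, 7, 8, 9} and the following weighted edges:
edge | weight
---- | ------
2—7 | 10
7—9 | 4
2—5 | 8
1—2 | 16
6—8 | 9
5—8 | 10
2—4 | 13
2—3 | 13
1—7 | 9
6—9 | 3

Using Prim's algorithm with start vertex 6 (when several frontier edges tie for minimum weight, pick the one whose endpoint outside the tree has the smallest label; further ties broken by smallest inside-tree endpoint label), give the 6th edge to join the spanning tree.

Prim's algorithm from 6:
Step 1: cheapest edge leaving the tree is 6—9 (3); add 9.
Step 2: cheapest edge leaving the tree is 7—9 (4); add 7.
Step 3: cheapest edge leaving the tree is 1—7 (9); add 1.
Step 4: cheapest edge leaving the tree is 6—8 (9); add 8.
Step 5: cheapest edge leaving the tree is 2—7 (10); add 2.
Step 6: cheapest edge leaving the tree is 2—5 (8); add 5.
Step 7: cheapest edge leaving the tree is 2—3 (13); add 3.
Step 8: cheapest edge leaving the tree is 2—4 (13); add 4.
The 6th edge added is 2—5.

2-5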